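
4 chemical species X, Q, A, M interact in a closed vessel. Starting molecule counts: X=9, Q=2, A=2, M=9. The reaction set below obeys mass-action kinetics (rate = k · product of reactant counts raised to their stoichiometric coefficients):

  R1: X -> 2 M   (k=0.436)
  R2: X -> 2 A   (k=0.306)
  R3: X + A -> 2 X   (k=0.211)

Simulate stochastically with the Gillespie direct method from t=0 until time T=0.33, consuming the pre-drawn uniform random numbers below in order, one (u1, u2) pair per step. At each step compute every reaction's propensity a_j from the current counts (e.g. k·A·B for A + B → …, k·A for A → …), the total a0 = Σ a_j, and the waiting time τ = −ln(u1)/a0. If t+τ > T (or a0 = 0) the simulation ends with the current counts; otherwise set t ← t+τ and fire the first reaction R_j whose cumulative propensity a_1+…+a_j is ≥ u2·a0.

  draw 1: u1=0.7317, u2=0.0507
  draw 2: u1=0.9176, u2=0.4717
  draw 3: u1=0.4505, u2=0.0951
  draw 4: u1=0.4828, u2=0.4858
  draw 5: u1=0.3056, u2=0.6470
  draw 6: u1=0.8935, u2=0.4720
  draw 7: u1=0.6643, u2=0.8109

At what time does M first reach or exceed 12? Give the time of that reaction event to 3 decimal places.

Threshold first reached at t = 0.111

t=0.000: X=9 Q=2 A=2 M=9
Draw 1: a1=3.924, a2=2.754, a3=3.798, a0=10.476; τ=−ln(0.7317)/10.476=0.030 → t=0.030; u2·a0=0.0507·10.476=0.531 ≤ a1=3.924 → R1 fires; X=8 Q=2 A=2 M=11
Draw 2: a1=3.488, a2=2.448, a3=3.376, a0=9.312; τ=−ln(0.9176)/9.312=0.009 → t=0.039; u2·a0=0.4717·9.312=4.392; a1=3.488 < 4.392 ≤ a1+a2=5.936 → R2 fires; X=7 Q=2 A=4 M=11
Draw 3: a1=3.052, a2=2.142, a3=5.908, a0=11.102; τ=−ln(0.4505)/11.102=0.072 → t=0.111; u2·a0=0.0951·11.102=1.056 ≤ a1=3.052 → R1 fires; X=6 Q=2 A=4 M=13
Draw 4: a1=2.616, a2=1.836, a3=5.064, a0=9.516; τ=−ln(0.4828)/9.516=0.077 → t=0.187; u2·a0=0.4858·9.516=4.623; a1+a2=4.452 < 4.623 ≤ a1+…+a3=9.516 → R3 fires; X=7 Q=2 A=3 M=13
Draw 5: a1=3.052, a2=2.142, a3=4.431, a0=9.625; τ=−ln(0.3056)/9.625=0.123 → t=0.311; u2·a0=0.6470·9.625=6.227; a1+a2=5.194 < 6.227 ≤ a1+…+a3=9.625 → R3 fires; X=8 Q=2 A=2 M=13
Draw 6: a1=3.488, a2=2.448, a3=3.376, a0=9.312; τ=−ln(0.8935)/9.312=0.012 → t=0.323; u2·a0=0.4720·9.312=4.395; a1=3.488 < 4.395 ≤ a1+a2=5.936 → R2 fires; X=7 Q=2 A=4 M=13
Draw 7: a1=3.052, a2=2.142, a3=5.908, a0=11.102; τ=−ln(0.6643)/11.102=0.037 → t=0.359 > T=0.33: stop.
M first becomes ≥ 12 when it reaches 13 at the event at t=0.111.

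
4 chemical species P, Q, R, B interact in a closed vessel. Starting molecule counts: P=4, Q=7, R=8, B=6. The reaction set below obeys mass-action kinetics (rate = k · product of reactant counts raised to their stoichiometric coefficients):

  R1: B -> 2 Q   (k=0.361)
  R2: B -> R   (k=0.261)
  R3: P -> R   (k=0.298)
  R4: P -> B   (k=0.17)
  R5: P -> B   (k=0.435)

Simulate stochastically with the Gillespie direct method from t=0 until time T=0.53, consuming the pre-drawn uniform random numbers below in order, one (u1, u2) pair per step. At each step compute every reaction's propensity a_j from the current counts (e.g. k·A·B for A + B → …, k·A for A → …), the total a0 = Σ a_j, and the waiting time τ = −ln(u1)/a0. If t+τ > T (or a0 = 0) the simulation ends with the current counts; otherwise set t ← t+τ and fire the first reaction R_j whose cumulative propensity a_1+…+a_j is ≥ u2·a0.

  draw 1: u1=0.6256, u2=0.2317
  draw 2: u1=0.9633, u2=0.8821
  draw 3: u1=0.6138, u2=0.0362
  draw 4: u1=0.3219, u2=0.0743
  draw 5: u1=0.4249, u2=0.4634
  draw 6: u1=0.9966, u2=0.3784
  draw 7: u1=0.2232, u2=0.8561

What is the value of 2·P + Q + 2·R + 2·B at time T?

Value at T = 43

Check how each reaction changes W = 2·P + Q + 2·R + 2·B (weight of products minus weight of reactants):
R1: B -> 2 Q: (1·2) − (2·1) = 2 − 2 = 0
R2: B -> R: (2·1) − (2·1) = 2 − 2 = 0
R3: P -> R: (2·1) − (2·1) = 2 − 2 = 0
R4: P -> B: (2·1) − (2·1) = 2 − 2 = 0
R5: P -> B: (2·1) − (2·1) = 2 − 2 = 0
Every reaction leaves W unchanged, so W is conserved and no simulation is needed: W(T) = W(0) = 2·4 + 7 + 2·8 + 2·6 = 43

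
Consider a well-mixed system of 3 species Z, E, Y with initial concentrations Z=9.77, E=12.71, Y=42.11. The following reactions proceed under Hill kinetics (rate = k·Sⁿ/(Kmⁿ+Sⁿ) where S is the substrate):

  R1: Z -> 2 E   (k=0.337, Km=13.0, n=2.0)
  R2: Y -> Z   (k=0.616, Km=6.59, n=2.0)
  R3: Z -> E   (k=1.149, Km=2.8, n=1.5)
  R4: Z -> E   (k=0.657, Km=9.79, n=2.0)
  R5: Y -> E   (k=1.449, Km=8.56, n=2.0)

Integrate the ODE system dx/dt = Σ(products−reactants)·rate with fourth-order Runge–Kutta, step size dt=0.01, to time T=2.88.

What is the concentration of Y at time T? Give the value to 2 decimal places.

RK4 with dt=0.01: 288 steps to T=2.88. Trajectory (selected grid times):
t=0.00: Z=9.77 E=12.71 Y=42.11
t=0.32: Z=9.50 E=13.65 Y=41.47
t=0.64: Z=9.24 E=14.59 Y=40.84
t=0.96: Z=8.99 E=15.51 Y=40.20
t=1.28: Z=8.74 E=16.43 Y=39.56
t=1.60: Z=8.49 E=17.34 Y=38.93
t=1.92: Z=8.26 E=18.25 Y=38.30
t=2.24: Z=8.03 E=19.14 Y=37.66
t=2.56: Z=7.80 E=20.03 Y=37.03
t=2.88: Z=7.58 E=20.90 Y=36.40
Read off Y at T=2.88: 36.40

Y at T = 36.40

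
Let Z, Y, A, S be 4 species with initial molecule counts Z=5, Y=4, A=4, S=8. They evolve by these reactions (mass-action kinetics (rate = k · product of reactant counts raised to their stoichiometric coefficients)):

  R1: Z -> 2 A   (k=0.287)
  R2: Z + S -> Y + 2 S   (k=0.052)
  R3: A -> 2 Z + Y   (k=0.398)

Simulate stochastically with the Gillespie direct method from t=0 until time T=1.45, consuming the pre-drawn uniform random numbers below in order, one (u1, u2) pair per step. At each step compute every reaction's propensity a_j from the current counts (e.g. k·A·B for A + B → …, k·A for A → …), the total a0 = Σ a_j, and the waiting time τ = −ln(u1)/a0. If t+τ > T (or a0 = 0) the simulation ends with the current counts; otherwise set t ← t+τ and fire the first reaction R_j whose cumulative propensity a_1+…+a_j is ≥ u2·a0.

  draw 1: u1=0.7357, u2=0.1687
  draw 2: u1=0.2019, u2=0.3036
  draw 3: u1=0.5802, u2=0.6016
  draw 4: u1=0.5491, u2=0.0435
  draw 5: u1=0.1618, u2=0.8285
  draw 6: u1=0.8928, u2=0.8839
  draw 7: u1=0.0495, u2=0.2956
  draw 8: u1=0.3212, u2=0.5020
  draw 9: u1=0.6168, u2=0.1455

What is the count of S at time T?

S at T = 11

t=0.000: Z=5 Y=4 A=4 S=8
Draw 1: a1=1.435, a2=2.080, a3=1.592, a0=5.107; τ=−ln(0.7357)/5.107=0.060 → t=0.060; u2·a0=0.1687·5.107=0.862 ≤ a1=1.435 → R1 fires; Z=4 Y=4 A=6 S=8
Draw 2: a1=1.148, a2=1.664, a3=2.388, a0=5.200; τ=−ln(0.2019)/5.200=0.308 → t=0.368; u2·a0=0.3036·5.200=1.579; a1=1.148 < 1.579 ≤ a1+a2=2.812 → R2 fires; Z=3 Y=5 A=6 S=9
Draw 3: a1=0.861, a2=1.404, a3=2.388, a0=4.653; τ=−ln(0.5802)/4.653=0.117 → t=0.485; u2·a0=0.6016·4.653=2.799; a1+a2=2.265 < 2.799 ≤ a1+…+a3=4.653 → R3 fires; Z=5 Y=6 A=5 S=9
Draw 4: a1=1.435, a2=2.340, a3=1.990, a0=5.765; τ=−ln(0.5491)/5.765=0.104 → t=0.589; u2·a0=0.0435·5.765=0.251 ≤ a1=1.435 → R1 fires; Z=4 Y=6 A=7 S=9
Draw 5: a1=1.148, a2=1.872, a3=2.786, a0=5.806; τ=−ln(0.1618)/5.806=0.314 → t=0.902; u2·a0=0.8285·5.806=4.810; a1+a2=3.020 < 4.810 ≤ a1+…+a3=5.806 → R3 fires; Z=6 Y=7 A=6 S=9
Draw 6: a1=1.722, a2=2.808, a3=2.388, a0=6.918; τ=−ln(0.8928)/6.918=0.016 → t=0.919; u2·a0=0.8839·6.918=6.115; a1+a2=4.530 < 6.115 ≤ a1+…+a3=6.918 → R3 fires; Z=8 Y=8 A=5 S=9
Draw 7: a1=2.296, a2=3.744, a3=1.990, a0=8.030; τ=−ln(0.0495)/8.030=0.374 → t=1.293; u2·a0=0.2956·8.030=2.374; a1=2.296 < 2.374 ≤ a1+a2=6.040 → R2 fires; Z=7 Y=9 A=5 S=10
Draw 8: a1=2.009, a2=3.640, a3=1.990, a0=7.639; τ=−ln(0.3212)/7.639=0.149 → t=1.442; u2·a0=0.5020·7.639=3.835; a1=2.009 < 3.835 ≤ a1+a2=5.649 → R2 fires; Z=6 Y=10 A=5 S=11
Draw 9: a1=1.722, a2=3.432, a3=1.990, a0=7.144; τ=−ln(0.6168)/7.144=0.068 → t=1.509 > T=1.45: stop.
Read off S at T=1.45: 11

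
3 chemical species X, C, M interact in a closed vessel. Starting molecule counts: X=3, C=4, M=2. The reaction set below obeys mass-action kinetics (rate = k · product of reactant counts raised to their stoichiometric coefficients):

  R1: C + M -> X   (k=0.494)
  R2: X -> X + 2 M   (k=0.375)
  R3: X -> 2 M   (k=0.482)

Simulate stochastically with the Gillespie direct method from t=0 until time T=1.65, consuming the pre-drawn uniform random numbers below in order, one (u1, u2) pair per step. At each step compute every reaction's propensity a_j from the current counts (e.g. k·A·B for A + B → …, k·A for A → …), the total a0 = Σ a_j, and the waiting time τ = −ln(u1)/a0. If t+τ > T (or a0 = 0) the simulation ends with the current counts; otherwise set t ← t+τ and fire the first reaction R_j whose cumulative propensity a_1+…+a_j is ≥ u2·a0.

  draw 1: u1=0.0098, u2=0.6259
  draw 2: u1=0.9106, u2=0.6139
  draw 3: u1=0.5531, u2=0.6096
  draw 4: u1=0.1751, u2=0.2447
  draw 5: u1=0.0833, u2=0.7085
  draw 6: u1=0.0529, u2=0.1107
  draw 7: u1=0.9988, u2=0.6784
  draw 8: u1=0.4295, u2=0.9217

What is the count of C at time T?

t=0.000: X=3 C=4 M=2
Draw 1: a1=3.952, a2=1.125, a3=1.446, a0=6.523; τ=−ln(0.0098)/6.523=0.709 → t=0.709; u2·a0=0.6259·6.523=4.083; a1=3.952 < 4.083 ≤ a1+a2=5.077 → R2 fires; X=3 C=4 M=4
Draw 2: a1=7.904, a2=1.125, a3=1.446, a0=10.475; τ=−ln(0.9106)/10.475=0.009 → t=0.718; u2·a0=0.6139·10.475=6.431 ≤ a1=7.904 → R1 fires; X=4 C=3 M=3
Draw 3: a1=4.446, a2=1.500, a3=1.928, a0=7.874; τ=−ln(0.5531)/7.874=0.075 → t=0.793; u2·a0=0.6096·7.874=4.800; a1=4.446 < 4.800 ≤ a1+a2=5.946 → R2 fires; X=4 C=3 M=5
Draw 4: a1=7.410, a2=1.500, a3=1.928, a0=10.838; τ=−ln(0.1751)/10.838=0.161 → t=0.954; u2·a0=0.2447·10.838=2.652 ≤ a1=7.410 → R1 fires; X=5 C=2 M=4
Draw 5: a1=3.952, a2=1.875, a3=2.410, a0=8.237; τ=−ln(0.0833)/8.237=0.302 → t=1.256; u2·a0=0.7085·8.237=5.836; a1+a2=5.827 < 5.836 ≤ a1+…+a3=8.237 → R3 fires; X=4 C=2 M=6
Draw 6: a1=5.928, a2=1.500, a3=1.928, a0=9.356; τ=−ln(0.0529)/9.356=0.314 → t=1.570; u2·a0=0.1107·9.356=1.036 ≤ a1=5.928 → R1 fires; X=5 C=1 M=5
Draw 7: a1=2.470, a2=1.875, a3=2.410, a0=6.755; τ=−ln(0.9988)/6.755=0.000 → t=1.570; u2·a0=0.6784·6.755=4.583; a1+a2=4.345 < 4.583 ≤ a1+…+a3=6.755 → R3 fires; X=4 C=1 M=7
Draw 8: a1=3.458, a2=1.500, a3=1.928, a0=6.886; τ=−ln(0.4295)/6.886=0.123 → t=1.693 > T=1.65: stop.
Read off C at T=1.65: 1

C at T = 1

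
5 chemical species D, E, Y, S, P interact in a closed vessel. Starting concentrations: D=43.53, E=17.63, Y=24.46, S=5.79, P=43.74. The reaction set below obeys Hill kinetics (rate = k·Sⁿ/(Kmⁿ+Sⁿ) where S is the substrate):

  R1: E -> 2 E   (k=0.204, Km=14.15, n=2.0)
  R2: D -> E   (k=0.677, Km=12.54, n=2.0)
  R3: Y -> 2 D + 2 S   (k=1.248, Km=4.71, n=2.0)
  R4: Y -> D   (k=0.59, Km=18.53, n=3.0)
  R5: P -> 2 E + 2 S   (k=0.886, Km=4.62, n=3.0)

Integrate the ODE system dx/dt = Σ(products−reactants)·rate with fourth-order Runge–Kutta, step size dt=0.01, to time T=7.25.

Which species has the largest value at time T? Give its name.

Dominant species at T: D

RK4 with dt=0.01: 725 steps to T=7.25. Trajectory (selected grid times):
t=0.00: D=43.53 E=17.63 Y=24.46 S=5.79 P=43.74
t=0.81: D=45.29 E=19.68 Y=23.16 S=9.17 P=43.02
t=1.61: D=47.00 E=21.71 Y=21.90 S=12.50 P=42.32
t=2.42: D=48.71 E=23.77 Y=20.65 S=15.86 P=41.60
t=3.22: D=50.35 E=25.82 Y=19.44 S=19.17 P=40.89
t=4.03: D=51.98 E=27.90 Y=18.25 S=22.50 P=40.17
t=4.83: D=53.55 E=29.96 Y=17.09 S=25.78 P=39.47
t=5.64: D=55.10 E=32.05 Y=15.96 S=29.08 P=38.75
t=6.44: D=56.58 E=34.12 Y=14.88 S=32.33 P=38.04
t=7.25: D=58.04 E=36.22 Y=13.81 S=35.58 P=37.33
At T=7.25: D=58.04 E=36.22 Y=13.81 S=35.58 P=37.33; the largest is D.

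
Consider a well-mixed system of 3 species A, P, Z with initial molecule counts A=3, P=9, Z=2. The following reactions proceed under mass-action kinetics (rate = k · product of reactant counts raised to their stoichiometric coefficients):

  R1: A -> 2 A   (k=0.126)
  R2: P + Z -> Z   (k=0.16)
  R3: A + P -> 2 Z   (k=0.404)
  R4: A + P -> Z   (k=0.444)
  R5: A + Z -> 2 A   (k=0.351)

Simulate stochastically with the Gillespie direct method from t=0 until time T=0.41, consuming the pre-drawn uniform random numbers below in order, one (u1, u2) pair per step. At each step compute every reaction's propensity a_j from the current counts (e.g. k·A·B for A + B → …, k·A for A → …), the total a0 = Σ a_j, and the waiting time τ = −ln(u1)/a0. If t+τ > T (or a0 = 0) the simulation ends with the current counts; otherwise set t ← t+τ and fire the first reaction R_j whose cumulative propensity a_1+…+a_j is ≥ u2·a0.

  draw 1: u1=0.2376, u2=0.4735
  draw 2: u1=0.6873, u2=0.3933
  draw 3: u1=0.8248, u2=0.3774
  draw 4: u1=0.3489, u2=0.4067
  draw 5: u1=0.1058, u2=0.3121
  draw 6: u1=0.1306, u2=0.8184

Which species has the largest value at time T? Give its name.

t=0.000: A=3 P=9 Z=2
Draw 1: a1=0.378, a2=2.880, a3=10.908, a4=11.988, a5=2.106, a0=28.260; τ=−ln(0.2376)/28.260=0.051 → t=0.051; u2·a0=0.4735·28.260=13.381; a1+a2=3.258 < 13.381 ≤ a1+…+a3=14.166 → R3 fires; A=2 P=8 Z=4
Draw 2: a1=0.252, a2=5.120, a3=6.464, a4=7.104, a5=2.808, a0=21.748; τ=−ln(0.6873)/21.748=0.017 → t=0.068; u2·a0=0.3933·21.748=8.553; a1+a2=5.372 < 8.553 ≤ a1+…+a3=11.836 → R3 fires; A=1 P=7 Z=6
Draw 3: a1=0.126, a2=6.720, a3=2.828, a4=3.108, a5=2.106, a0=14.888; τ=−ln(0.8248)/14.888=0.013 → t=0.081; u2·a0=0.3774·14.888=5.619; a1=0.126 < 5.619 ≤ a1+a2=6.846 → R2 fires; A=1 P=6 Z=6
Draw 4: a1=0.126, a2=5.760, a3=2.424, a4=2.664, a5=2.106, a0=13.080; τ=−ln(0.3489)/13.080=0.081 → t=0.162; u2·a0=0.4067·13.080=5.320; a1=0.126 < 5.320 ≤ a1+a2=5.886 → R2 fires; A=1 P=5 Z=6
Draw 5: a1=0.126, a2=4.800, a3=2.020, a4=2.220, a5=2.106, a0=11.272; τ=−ln(0.1058)/11.272=0.199 → t=0.361; u2·a0=0.3121·11.272=3.518; a1=0.126 < 3.518 ≤ a1+a2=4.926 → R2 fires; A=1 P=4 Z=6
Draw 6: a1=0.126, a2=3.840, a3=1.616, a4=1.776, a5=2.106, a0=9.464; τ=−ln(0.1306)/9.464=0.215 → t=0.576 > T=0.41: stop.
At T=0.41: A=1 P=4 Z=6; the largest is Z.

Dominant species at T: Z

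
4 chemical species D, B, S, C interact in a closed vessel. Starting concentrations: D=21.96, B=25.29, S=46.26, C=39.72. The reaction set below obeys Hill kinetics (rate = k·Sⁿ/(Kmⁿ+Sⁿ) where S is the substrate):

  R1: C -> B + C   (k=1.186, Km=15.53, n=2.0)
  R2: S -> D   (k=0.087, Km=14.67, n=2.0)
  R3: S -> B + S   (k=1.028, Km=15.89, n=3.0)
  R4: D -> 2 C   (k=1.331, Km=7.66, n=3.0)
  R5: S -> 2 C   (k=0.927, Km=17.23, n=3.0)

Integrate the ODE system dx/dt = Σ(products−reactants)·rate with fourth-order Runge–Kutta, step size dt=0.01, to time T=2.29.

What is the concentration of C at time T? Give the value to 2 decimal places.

C at T = 49.54

RK4 with dt=0.01: 229 steps to T=2.29. Trajectory (selected grid times):
t=0.00: D=21.96 B=25.29 S=46.26 C=39.72
t=0.25: D=21.66 B=25.80 S=46.02 C=40.80
t=0.51: D=21.35 B=26.32 S=45.77 C=41.92
t=0.76: D=21.05 B=26.83 S=45.53 C=42.99
t=1.02: D=20.74 B=27.36 S=45.28 C=44.11
t=1.27: D=20.45 B=27.87 S=45.04 C=45.18
t=1.53: D=20.14 B=28.40 S=44.79 C=46.30
t=1.78: D=19.84 B=28.92 S=44.56 C=47.36
t=2.04: D=19.54 B=29.45 S=44.31 C=48.47
t=2.29: D=19.24 B=29.97 S=44.07 C=49.54
Read off C at T=2.29: 49.54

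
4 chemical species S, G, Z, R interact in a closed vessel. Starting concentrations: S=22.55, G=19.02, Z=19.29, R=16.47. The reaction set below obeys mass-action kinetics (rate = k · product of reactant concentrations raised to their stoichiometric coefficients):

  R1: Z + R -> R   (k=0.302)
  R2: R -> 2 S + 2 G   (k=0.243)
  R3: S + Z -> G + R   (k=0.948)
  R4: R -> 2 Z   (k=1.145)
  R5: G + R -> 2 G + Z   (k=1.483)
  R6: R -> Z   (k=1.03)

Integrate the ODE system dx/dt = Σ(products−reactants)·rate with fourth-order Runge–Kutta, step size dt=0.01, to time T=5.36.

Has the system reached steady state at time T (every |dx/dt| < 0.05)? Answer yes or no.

RK4 with dt=0.01: 536 steps to T=5.36. Trajectory (selected grid times):
t=0.00: S=22.55 G=19.02 Z=19.29 R=16.47
t=0.60: S=0.00 G=80.02 Z=31.93 R=0.00
t=1.19: S=0.00 G=80.02 Z=31.93 R=0.00
t=1.79: S=0.00 G=80.02 Z=31.93 R=0.00
t=2.38: S=0.00 G=80.02 Z=31.93 R=0.00
t=2.98: S=0.00 G=80.02 Z=31.93 R=0.00
t=3.57: S=0.00 G=80.02 Z=31.93 R=0.00
t=4.17: S=0.00 G=80.02 Z=31.93 R=0.00
t=4.76: S=0.00 G=80.02 Z=31.93 R=0.00
t=5.36: S=0.00 G=80.02 Z=31.93 R=0.00
Rates at T: R1=0.0000, R2=0.0000, R3=0.0000, R4=0.0000, R5=0.0000, R6=0.0000
dx/dt at T (Σ net stoichiometry × rate): S=-0.0000, G=+0.0000, Z=+0.0000, R=-0.0000
Largest |dx/dt| is |+0.0000| (G) < 0.05 → steady.

Steady state at T: yes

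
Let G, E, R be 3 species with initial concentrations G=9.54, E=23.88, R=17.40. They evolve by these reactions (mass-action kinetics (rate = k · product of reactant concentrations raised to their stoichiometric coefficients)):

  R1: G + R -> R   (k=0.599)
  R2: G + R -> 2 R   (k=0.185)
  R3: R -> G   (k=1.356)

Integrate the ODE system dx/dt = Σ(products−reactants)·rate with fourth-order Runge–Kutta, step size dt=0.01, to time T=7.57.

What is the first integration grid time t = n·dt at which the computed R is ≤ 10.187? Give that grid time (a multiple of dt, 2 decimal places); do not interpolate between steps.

Threshold first reached at t = 0.63

RK4 with dt=0.01: 757 steps to T=7.57. Trajectory (selected grid times):
t=0.00: G=9.54 E=23.88 R=17.40
t=0.62: G=1.74 E=23.88 R=10.20
t=0.63: G=1.74 E=23.88 R=10.10
t=0.84: G=1.73 E=23.88 R=8.13
t=1.68: G=1.73 E=23.88 R=3.40
t=2.52: G=1.73 E=23.88 R=1.43
t=3.36: G=1.73 E=23.88 R=0.60
t=4.21: G=1.73 E=23.88 R=0.25
t=5.05: G=1.73 E=23.88 R=0.10
t=5.89: G=1.73 E=23.88 R=0.04
t=6.73: G=1.73 E=23.88 R=0.02
t=7.57: G=1.73 E=23.88 R=0.01
R(0.62)=10.203 > 10.187 but R(0.63)=10.098 ≤ 10.187, so the first grid time is t=0.63.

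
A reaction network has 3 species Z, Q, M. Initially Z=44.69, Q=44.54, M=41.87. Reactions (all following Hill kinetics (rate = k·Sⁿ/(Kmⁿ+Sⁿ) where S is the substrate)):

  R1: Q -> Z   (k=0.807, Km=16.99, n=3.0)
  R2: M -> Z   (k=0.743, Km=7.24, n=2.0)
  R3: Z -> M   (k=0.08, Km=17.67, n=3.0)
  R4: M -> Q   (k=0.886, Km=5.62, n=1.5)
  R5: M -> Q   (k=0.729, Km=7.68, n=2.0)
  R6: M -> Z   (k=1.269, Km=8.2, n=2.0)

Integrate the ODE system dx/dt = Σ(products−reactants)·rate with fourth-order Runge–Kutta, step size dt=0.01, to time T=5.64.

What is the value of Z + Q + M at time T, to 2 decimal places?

Check how each reaction changes W = Z + Q + M (weight of products minus weight of reactants):
R1: Q -> Z: (1·1) − (1·1) = 1 − 1 = 0
R2: M -> Z: (1·1) − (1·1) = 1 − 1 = 0
R3: Z -> M: (1·1) − (1·1) = 1 − 1 = 0
R4: M -> Q: (1·1) − (1·1) = 1 − 1 = 0
R5: M -> Q: (1·1) − (1·1) = 1 − 1 = 0
R6: M -> Z: (1·1) − (1·1) = 1 − 1 = 0
Every reaction leaves W unchanged, so W is conserved and no simulation is needed: W(T) = W(0) = 44.69 + 44.54 + 41.87 = 131.10

Value at T = 131.10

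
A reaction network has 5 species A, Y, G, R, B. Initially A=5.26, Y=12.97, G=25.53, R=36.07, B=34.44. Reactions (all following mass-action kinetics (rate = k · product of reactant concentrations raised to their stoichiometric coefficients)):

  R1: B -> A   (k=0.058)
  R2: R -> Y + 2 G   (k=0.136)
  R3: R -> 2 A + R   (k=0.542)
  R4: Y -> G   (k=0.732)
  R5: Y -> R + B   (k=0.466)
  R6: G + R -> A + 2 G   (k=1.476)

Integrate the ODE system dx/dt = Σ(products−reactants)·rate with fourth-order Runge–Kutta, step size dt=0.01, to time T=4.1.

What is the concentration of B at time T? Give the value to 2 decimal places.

RK4 with dt=0.01: 410 steps to T=4.1. Trajectory (selected grid times):
t=0.00: A=5.26 Y=12.97 G=25.53 R=36.07 B=34.44
t=0.46: A=44.97 Y=7.52 G=67.18 R=0.04 B=35.65
t=0.91: A=47.15 Y=4.39 G=70.33 R=0.02 B=35.94
t=1.37: A=48.84 Y=2.53 G=72.20 R=0.01 B=35.70
t=1.82: A=50.19 Y=1.48 G=73.26 R=0.01 B=35.19
t=2.28: A=51.37 Y=0.85 G=73.89 R=0.00 B=34.50
t=2.73: A=52.40 Y=0.50 G=74.25 R=0.00 B=33.75
t=3.19: A=53.37 Y=0.29 G=74.46 R=0.00 B=32.94
t=3.64: A=54.27 Y=0.17 G=74.58 R=0.00 B=32.14
t=4.10: A=55.14 Y=0.10 G=74.65 R=0.00 B=31.32
Read off B at T=4.1: 31.32

B at T = 31.32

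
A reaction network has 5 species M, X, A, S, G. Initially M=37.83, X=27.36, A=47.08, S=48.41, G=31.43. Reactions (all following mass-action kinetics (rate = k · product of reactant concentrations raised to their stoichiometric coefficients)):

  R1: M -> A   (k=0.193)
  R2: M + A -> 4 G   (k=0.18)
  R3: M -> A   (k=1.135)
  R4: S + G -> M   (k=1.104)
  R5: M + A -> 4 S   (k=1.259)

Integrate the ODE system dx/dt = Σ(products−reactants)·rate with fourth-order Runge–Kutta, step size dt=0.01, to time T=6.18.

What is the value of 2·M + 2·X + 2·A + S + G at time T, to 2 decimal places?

Check how each reaction changes W = 2·M + 2·X + 2·A + S + G (weight of products minus weight of reactants):
R1: M -> A: (2·1) − (2·1) = 2 − 2 = 0
R2: M + A -> 4 G: (1·4) − (2·1 + 2·1) = 4 − 4 = 0
R3: M -> A: (2·1) − (2·1) = 2 − 2 = 0
R4: S + G -> M: (2·1) − (1·1 + 1·1) = 2 − 2 = 0
R5: M + A -> 4 S: (1·4) − (2·1 + 2·1) = 4 − 4 = 0
Every reaction leaves W unchanged, so W is conserved and no simulation is needed: W(T) = W(0) = 2·37.83 + 2·27.36 + 2·47.08 + 48.41 + 31.43 = 304.38

Value at T = 304.38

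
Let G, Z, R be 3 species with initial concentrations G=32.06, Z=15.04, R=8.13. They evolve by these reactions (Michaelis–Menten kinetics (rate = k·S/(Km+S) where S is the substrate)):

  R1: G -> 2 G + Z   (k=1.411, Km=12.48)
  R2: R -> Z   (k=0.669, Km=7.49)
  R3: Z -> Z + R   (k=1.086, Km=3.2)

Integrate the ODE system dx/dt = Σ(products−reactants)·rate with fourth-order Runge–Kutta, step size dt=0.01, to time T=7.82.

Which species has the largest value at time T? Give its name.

Dominant species at T: G

RK4 with dt=0.01: 782 steps to T=7.82. Trajectory (selected grid times):
t=0.00: G=32.06 Z=15.04 R=8.13
t=0.87: G=32.95 Z=16.23 R=8.61
t=1.74: G=33.84 Z=17.44 R=9.09
t=2.61: G=34.74 Z=18.67 R=9.57
t=3.48: G=35.65 Z=19.90 R=10.05
t=4.34: G=36.55 Z=21.14 R=10.52
t=5.21: G=37.47 Z=22.40 R=11.00
t=6.08: G=38.39 Z=23.67 R=11.48
t=6.95: G=39.32 Z=24.95 R=11.96
t=7.82: G=40.25 Z=26.25 R=12.44
At T=7.82: G=40.25 Z=26.25 R=12.44; the largest is G.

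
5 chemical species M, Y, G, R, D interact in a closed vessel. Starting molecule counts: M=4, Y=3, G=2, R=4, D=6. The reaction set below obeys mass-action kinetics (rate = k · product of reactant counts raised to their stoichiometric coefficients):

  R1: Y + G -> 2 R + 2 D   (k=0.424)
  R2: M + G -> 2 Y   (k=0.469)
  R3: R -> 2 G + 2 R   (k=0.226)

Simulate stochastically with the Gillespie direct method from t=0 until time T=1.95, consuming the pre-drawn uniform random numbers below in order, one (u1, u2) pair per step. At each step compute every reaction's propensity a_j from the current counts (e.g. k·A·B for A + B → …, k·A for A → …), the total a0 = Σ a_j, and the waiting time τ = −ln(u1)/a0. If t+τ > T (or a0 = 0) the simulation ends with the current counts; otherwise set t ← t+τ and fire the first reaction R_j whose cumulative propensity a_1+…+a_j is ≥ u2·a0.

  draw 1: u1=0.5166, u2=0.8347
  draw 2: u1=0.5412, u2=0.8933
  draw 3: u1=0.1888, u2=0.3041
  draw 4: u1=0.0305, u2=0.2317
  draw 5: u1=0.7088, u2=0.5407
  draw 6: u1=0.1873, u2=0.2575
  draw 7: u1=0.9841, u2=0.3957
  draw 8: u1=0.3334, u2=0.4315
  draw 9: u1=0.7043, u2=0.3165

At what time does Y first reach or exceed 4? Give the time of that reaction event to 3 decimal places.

t=0.000: M=4 Y=3 G=2 R=4 D=6
Draw 1: a1=2.544, a2=3.752, a3=0.904, a0=7.200; τ=−ln(0.5166)/7.200=0.092 → t=0.092; u2·a0=0.8347·7.200=6.010; a1=2.544 < 6.010 ≤ a1+a2=6.296 → R2 fires; M=3 Y=5 G=1 R=4 D=6
Draw 2: a1=2.120, a2=1.407, a3=0.904, a0=4.431; τ=−ln(0.5412)/4.431=0.139 → t=0.230; u2·a0=0.8933·4.431=3.958; a1+a2=3.527 < 3.958 ≤ a1+…+a3=4.431 → R3 fires; M=3 Y=5 G=3 R=5 D=6
Draw 3: a1=6.360, a2=4.221, a3=1.130, a0=11.711; τ=−ln(0.1888)/11.711=0.142 → t=0.373; u2·a0=0.3041·11.711=3.561 ≤ a1=6.360 → R1 fires; M=3 Y=4 G=2 R=7 D=8
Draw 4: a1=3.392, a2=2.814, a3=1.582, a0=7.788; τ=−ln(0.0305)/7.788=0.448 → t=0.821; u2·a0=0.2317·7.788=1.804 ≤ a1=3.392 → R1 fires; M=3 Y=3 G=1 R=9 D=10
Draw 5: a1=1.272, a2=1.407, a3=2.034, a0=4.713; τ=−ln(0.7088)/4.713=0.073 → t=0.894; u2·a0=0.5407·4.713=2.548; a1=1.272 < 2.548 ≤ a1+a2=2.679 → R2 fires; M=2 Y=5 G=0 R=9 D=10
Draw 6: a1=0.000, a2=0.000, a3=2.034, a0=2.034; τ=−ln(0.1873)/2.034=0.824 → t=1.717; u2·a0=0.2575·2.034=0.524; a1+a2=0.000 < 0.524 ≤ a1+…+a3=2.034 → R3 fires; M=2 Y=5 G=2 R=10 D=10
Draw 7: a1=4.240, a2=1.876, a3=2.260, a0=8.376; τ=−ln(0.9841)/8.376=0.002 → t=1.719; u2·a0=0.3957·8.376=3.314 ≤ a1=4.240 → R1 fires; M=2 Y=4 G=1 R=12 D=12
Draw 8: a1=1.696, a2=0.938, a3=2.712, a0=5.346; τ=−ln(0.3334)/5.346=0.205 → t=1.925; u2·a0=0.4315·5.346=2.307; a1=1.696 < 2.307 ≤ a1+a2=2.634 → R2 fires; M=1 Y=6 G=0 R=12 D=12
Draw 9: a1=0.000, a2=0.000, a3=2.712, a0=2.712; τ=−ln(0.7043)/2.712=0.129 → t=2.054 > T=1.95: stop.
Y first becomes ≥ 4 when it reaches 5 at the event at t=0.092.

Threshold first reached at t = 0.092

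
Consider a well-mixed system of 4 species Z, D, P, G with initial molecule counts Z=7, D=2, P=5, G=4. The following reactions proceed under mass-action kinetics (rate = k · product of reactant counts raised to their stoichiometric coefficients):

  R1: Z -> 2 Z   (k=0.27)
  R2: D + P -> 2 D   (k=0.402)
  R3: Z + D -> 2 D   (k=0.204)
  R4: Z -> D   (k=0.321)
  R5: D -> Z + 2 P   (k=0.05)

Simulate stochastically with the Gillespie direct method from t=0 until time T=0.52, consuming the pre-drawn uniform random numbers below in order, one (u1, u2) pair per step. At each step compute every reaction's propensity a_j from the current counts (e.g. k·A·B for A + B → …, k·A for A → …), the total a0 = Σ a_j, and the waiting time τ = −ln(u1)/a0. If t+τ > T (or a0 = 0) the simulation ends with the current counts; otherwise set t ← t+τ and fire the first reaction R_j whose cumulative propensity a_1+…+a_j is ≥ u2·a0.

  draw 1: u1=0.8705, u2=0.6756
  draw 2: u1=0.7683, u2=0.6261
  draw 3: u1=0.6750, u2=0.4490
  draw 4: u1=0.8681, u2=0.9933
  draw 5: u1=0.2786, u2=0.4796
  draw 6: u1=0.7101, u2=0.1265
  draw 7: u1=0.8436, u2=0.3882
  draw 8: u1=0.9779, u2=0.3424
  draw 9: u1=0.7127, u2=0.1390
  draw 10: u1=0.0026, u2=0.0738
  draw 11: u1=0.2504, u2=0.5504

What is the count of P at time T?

t=0.000: Z=7 D=2 P=5 G=4
Draw 1: a1=1.890, a2=4.020, a3=2.856, a4=2.247, a5=0.100, a0=11.113; τ=−ln(0.8705)/11.113=0.012 → t=0.012; u2·a0=0.6756·11.113=7.508; a1+a2=5.910 < 7.508 ≤ a1+…+a3=8.766 → R3 fires; Z=6 D=3 P=5 G=4
Draw 2: a1=1.620, a2=6.030, a3=3.672, a4=1.926, a5=0.150, a0=13.398; τ=−ln(0.7683)/13.398=0.020 → t=0.032; u2·a0=0.6261·13.398=8.388; a1+a2=7.650 < 8.388 ≤ a1+…+a3=11.322 → R3 fires; Z=5 D=4 P=5 G=4
Draw 3: a1=1.350, a2=8.040, a3=4.080, a4=1.605, a5=0.200, a0=15.275; τ=−ln(0.6750)/15.275=0.026 → t=0.058; u2·a0=0.4490·15.275=6.858; a1=1.350 < 6.858 ≤ a1+a2=9.390 → R2 fires; Z=5 D=5 P=4 G=4
Draw 4: a1=1.350, a2=8.040, a3=5.100, a4=1.605, a5=0.250, a0=16.345; τ=−ln(0.8681)/16.345=0.009 → t=0.067; u2·a0=0.9933·16.345=16.235; a1+…+a4=16.095 < 16.235 ≤ a1+…+a5=16.345 → R5 fires; Z=6 D=4 P=6 G=4
Draw 5: a1=1.620, a2=9.648, a3=4.896, a4=1.926, a5=0.200, a0=18.290; τ=−ln(0.2786)/18.290=0.070 → t=0.136; u2·a0=0.4796·18.290=8.772; a1=1.620 < 8.772 ≤ a1+a2=11.268 → R2 fires; Z=6 D=5 P=5 G=4
Draw 6: a1=1.620, a2=10.050, a3=6.120, a4=1.926, a5=0.250, a0=19.966; τ=−ln(0.7101)/19.966=0.017 → t=0.154; u2·a0=0.1265·19.966=2.526; a1=1.620 < 2.526 ≤ a1+a2=11.670 → R2 fires; Z=6 D=6 P=4 G=4
Draw 7: a1=1.620, a2=9.648, a3=7.344, a4=1.926, a5=0.300, a0=20.838; τ=−ln(0.8436)/20.838=0.008 → t=0.162; u2·a0=0.3882·20.838=8.089; a1=1.620 < 8.089 ≤ a1+a2=11.268 → R2 fires; Z=6 D=7 P=3 G=4
Draw 8: a1=1.620, a2=8.442, a3=8.568, a4=1.926, a5=0.350, a0=20.906; τ=−ln(0.9779)/20.906=0.001 → t=0.163; u2·a0=0.3424·20.906=7.158; a1=1.620 < 7.158 ≤ a1+a2=10.062 → R2 fires; Z=6 D=8 P=2 G=4
Draw 9: a1=1.620, a2=6.432, a3=9.792, a4=1.926, a5=0.400, a0=20.170; τ=−ln(0.7127)/20.170=0.017 → t=0.180; u2·a0=0.1390·20.170=2.804; a1=1.620 < 2.804 ≤ a1+a2=8.052 → R2 fires; Z=6 D=9 P=1 G=4
Draw 10: a1=1.620, a2=3.618, a3=11.016, a4=1.926, a5=0.450, a0=18.630; τ=−ln(0.0026)/18.630=0.319 → t=0.499; u2·a0=0.0738·18.630=1.375 ≤ a1=1.620 → R1 fires; Z=7 D=9 P=1 G=4
Draw 11: a1=1.890, a2=3.618, a3=12.852, a4=2.247, a5=0.450, a0=21.057; τ=−ln(0.2504)/21.057=0.066 → t=0.565 > T=0.52: stop.
Read off P at T=0.52: 1

P at T = 1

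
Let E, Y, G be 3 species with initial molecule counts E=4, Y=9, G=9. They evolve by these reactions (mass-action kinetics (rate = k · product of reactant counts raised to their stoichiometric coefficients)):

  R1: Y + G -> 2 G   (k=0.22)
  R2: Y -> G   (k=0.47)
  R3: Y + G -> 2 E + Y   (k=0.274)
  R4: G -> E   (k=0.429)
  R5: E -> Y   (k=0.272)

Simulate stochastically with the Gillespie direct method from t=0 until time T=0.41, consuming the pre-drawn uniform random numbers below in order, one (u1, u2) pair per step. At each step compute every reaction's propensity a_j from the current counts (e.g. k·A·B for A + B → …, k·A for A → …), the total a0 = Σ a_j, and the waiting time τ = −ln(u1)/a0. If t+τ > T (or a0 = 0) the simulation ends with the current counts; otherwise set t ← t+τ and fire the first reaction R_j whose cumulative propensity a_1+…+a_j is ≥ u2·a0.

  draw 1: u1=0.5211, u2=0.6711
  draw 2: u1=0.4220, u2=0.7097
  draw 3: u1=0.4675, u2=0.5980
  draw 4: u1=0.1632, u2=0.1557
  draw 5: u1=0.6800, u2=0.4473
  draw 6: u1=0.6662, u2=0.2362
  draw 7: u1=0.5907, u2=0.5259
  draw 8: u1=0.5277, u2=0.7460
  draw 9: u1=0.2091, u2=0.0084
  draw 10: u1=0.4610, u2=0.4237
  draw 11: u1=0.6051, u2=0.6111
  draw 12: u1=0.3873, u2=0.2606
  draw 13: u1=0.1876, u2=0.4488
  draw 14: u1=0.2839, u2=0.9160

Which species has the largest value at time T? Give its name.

t=0.000: E=4 Y=9 G=9
Draw 1: a1=17.820, a2=4.230, a3=22.194, a4=3.861, a5=1.088, a0=49.193; τ=−ln(0.5211)/49.193=0.013 → t=0.013; u2·a0=0.6711·49.193=33.013; a1+a2=22.050 < 33.013 ≤ a1+…+a3=44.244 → R3 fires; E=6 Y=9 G=8
Draw 2: a1=15.840, a2=4.230, a3=19.728, a4=3.432, a5=1.632, a0=44.862; τ=−ln(0.4220)/44.862=0.019 → t=0.032; u2·a0=0.7097·44.862=31.839; a1+a2=20.070 < 31.839 ≤ a1+…+a3=39.798 → R3 fires; E=8 Y=9 G=7
Draw 3: a1=13.860, a2=4.230, a3=17.262, a4=3.003, a5=2.176, a0=40.531; τ=−ln(0.4675)/40.531=0.019 → t=0.051; u2·a0=0.5980·40.531=24.238; a1+a2=18.090 < 24.238 ≤ a1+…+a3=35.352 → R3 fires; E=10 Y=9 G=6
Draw 4: a1=11.880, a2=4.230, a3=14.796, a4=2.574, a5=2.720, a0=36.200; τ=−ln(0.1632)/36.200=0.050 → t=0.101; u2·a0=0.1557·36.200=5.636 ≤ a1=11.880 → R1 fires; E=10 Y=8 G=7
Draw 5: a1=12.320, a2=3.760, a3=15.344, a4=3.003, a5=2.720, a0=37.147; τ=−ln(0.6800)/37.147=0.010 → t=0.112; u2·a0=0.4473·37.147=16.616; a1+a2=16.080 < 16.616 ≤ a1+…+a3=31.424 → R3 fires; E=12 Y=8 G=6
Draw 6: a1=10.560, a2=3.760, a3=13.152, a4=2.574, a5=3.264, a0=33.310; τ=−ln(0.6662)/33.310=0.012 → t=0.124; u2·a0=0.2362·33.310=7.868 ≤ a1=10.560 → R1 fires; E=12 Y=7 G=7
Draw 7: a1=10.780, a2=3.290, a3=13.426, a4=3.003, a5=3.264, a0=33.763; τ=−ln(0.5907)/33.763=0.016 → t=0.139; u2·a0=0.5259·33.763=17.756; a1+a2=14.070 < 17.756 ≤ a1+…+a3=27.496 → R3 fires; E=14 Y=7 G=6
Draw 8: a1=9.240, a2=3.290, a3=11.508, a4=2.574, a5=3.808, a0=30.420; τ=−ln(0.5277)/30.420=0.021 → t=0.160; u2·a0=0.7460·30.420=22.693; a1+a2=12.530 < 22.693 ≤ a1+…+a3=24.038 → R3 fires; E=16 Y=7 G=5
Draw 9: a1=7.700, a2=3.290, a3=9.590, a4=2.145, a5=4.352, a0=27.077; τ=−ln(0.2091)/27.077=0.058 → t=0.218; u2·a0=0.0084·27.077=0.227 ≤ a1=7.700 → R1 fires; E=16 Y=6 G=6
Draw 10: a1=7.920, a2=2.820, a3=9.864, a4=2.574, a5=4.352, a0=27.530; τ=−ln(0.4610)/27.530=0.028 → t=0.246; u2·a0=0.4237·27.530=11.664; a1+a2=10.740 < 11.664 ≤ a1+…+a3=20.604 → R3 fires; E=18 Y=6 G=5
Draw 11: a1=6.600, a2=2.820, a3=8.220, a4=2.145, a5=4.896, a0=24.681; τ=−ln(0.6051)/24.681=0.020 → t=0.267; u2·a0=0.6111·24.681=15.083; a1+a2=9.420 < 15.083 ≤ a1+…+a3=17.640 → R3 fires; E=20 Y=6 G=4
Draw 12: a1=5.280, a2=2.820, a3=6.576, a4=1.716, a5=5.440, a0=21.832; τ=−ln(0.3873)/21.832=0.043 → t=0.310; u2·a0=0.2606·21.832=5.689; a1=5.280 < 5.689 ≤ a1+a2=8.100 → R2 fires; E=20 Y=5 G=5
Draw 13: a1=5.500, a2=2.350, a3=6.850, a4=2.145, a5=5.440, a0=22.285; τ=−ln(0.1876)/22.285=0.075 → t=0.385; u2·a0=0.4488·22.285=10.002; a1+a2=7.850 < 10.002 ≤ a1+…+a3=14.700 → R3 fires; E=22 Y=5 G=4
Draw 14: a1=4.400, a2=2.350, a3=5.480, a4=1.716, a5=5.984, a0=19.930; τ=−ln(0.2839)/19.930=0.063 → t=0.448 > T=0.41: stop.
At T=0.41: E=22 Y=5 G=4; the largest is E.

Dominant species at T: E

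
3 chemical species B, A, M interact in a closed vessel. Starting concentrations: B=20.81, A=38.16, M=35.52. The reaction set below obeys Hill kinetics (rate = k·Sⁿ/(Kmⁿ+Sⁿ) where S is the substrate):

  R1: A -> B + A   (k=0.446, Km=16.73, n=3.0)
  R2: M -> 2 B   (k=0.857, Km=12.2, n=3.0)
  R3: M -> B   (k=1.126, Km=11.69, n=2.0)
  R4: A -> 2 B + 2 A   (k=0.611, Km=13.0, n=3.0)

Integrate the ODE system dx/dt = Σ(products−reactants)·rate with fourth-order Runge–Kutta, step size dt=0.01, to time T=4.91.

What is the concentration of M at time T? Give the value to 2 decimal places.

RK4 with dt=0.01: 491 steps to T=4.91. Trajectory (selected grid times):
t=0.00: B=20.81 A=38.16 M=35.52
t=0.55: B=23.14 A=38.48 M=34.51
t=1.09: B=25.43 A=38.80 M=33.52
t=1.64: B=27.75 A=39.13 M=32.53
t=2.18: B=30.03 A=39.44 M=31.55
t=2.73: B=32.34 A=39.77 M=30.56
t=3.27: B=34.60 A=40.09 M=29.60
t=3.82: B=36.89 A=40.41 M=28.63
t=4.36: B=39.12 A=40.73 M=27.68
t=4.91: B=41.39 A=41.06 M=26.73
Read off M at T=4.91: 26.73

M at T = 26.73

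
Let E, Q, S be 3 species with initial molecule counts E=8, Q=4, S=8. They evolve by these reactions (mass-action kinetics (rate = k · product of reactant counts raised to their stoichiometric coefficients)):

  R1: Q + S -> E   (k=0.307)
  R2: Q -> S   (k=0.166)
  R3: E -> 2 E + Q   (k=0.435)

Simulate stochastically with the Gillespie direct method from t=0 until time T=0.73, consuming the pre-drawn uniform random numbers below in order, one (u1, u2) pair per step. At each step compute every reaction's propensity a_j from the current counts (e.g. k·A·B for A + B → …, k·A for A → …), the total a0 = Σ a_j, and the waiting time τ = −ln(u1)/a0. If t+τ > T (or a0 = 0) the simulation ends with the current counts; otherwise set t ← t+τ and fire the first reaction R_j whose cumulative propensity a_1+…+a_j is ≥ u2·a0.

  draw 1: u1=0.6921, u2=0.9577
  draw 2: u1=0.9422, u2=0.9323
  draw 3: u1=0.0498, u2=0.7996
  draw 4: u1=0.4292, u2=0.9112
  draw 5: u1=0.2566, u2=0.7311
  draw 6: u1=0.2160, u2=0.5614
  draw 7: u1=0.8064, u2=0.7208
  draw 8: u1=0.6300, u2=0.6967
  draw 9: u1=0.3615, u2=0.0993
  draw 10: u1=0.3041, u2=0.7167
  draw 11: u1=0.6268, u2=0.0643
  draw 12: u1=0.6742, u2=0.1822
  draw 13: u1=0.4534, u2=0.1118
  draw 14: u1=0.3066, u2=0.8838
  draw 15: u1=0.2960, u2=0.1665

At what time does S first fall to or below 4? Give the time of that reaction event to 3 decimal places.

t=0.000: E=8 Q=4 S=8
Draw 1: a1=9.824, a2=0.664, a3=3.480, a0=13.968; τ=−ln(0.6921)/13.968=0.026 → t=0.026; u2·a0=0.9577·13.968=13.377; a1+a2=10.488 < 13.377 ≤ a1+…+a3=13.968 → R3 fires; E=9 Q=5 S=8
Draw 2: a1=12.280, a2=0.830, a3=3.915, a0=17.025; τ=−ln(0.9422)/17.025=0.003 → t=0.030; u2·a0=0.9323·17.025=15.872; a1+a2=13.110 < 15.872 ≤ a1+…+a3=17.025 → R3 fires; E=10 Q=6 S=8
Draw 3: a1=14.736, a2=0.996, a3=4.350, a0=20.082; τ=−ln(0.0498)/20.082=0.149 → t=0.179; u2·a0=0.7996·20.082=16.058; a1+a2=15.732 < 16.058 ≤ a1+…+a3=20.082 → R3 fires; E=11 Q=7 S=8
Draw 4: a1=17.192, a2=1.162, a3=4.785, a0=23.139; τ=−ln(0.4292)/23.139=0.037 → t=0.216; u2·a0=0.9112·23.139=21.084; a1+a2=18.354 < 21.084 ≤ a1+…+a3=23.139 → R3 fires; E=12 Q=8 S=8
Draw 5: a1=19.648, a2=1.328, a3=5.220, a0=26.196; τ=−ln(0.2566)/26.196=0.052 → t=0.268; u2·a0=0.7311·26.196=19.152 ≤ a1=19.648 → R1 fires; E=13 Q=7 S=7
Draw 6: a1=15.043, a2=1.162, a3=5.655, a0=21.860; τ=−ln(0.2160)/21.860=0.070 → t=0.338; u2·a0=0.5614·21.860=12.272 ≤ a1=15.043 → R1 fires; E=14 Q=6 S=6
Draw 7: a1=11.052, a2=0.996, a3=6.090, a0=18.138; τ=−ln(0.8064)/18.138=0.012 → t=0.350; u2·a0=0.7208·18.138=13.074; a1+a2=12.048 < 13.074 ≤ a1+…+a3=18.138 → R3 fires; E=15 Q=7 S=6
Draw 8: a1=12.894, a2=1.162, a3=6.525, a0=20.581; τ=−ln(0.6300)/20.581=0.022 → t=0.372; u2·a0=0.6967·20.581=14.339; a1+a2=14.056 < 14.339 ≤ a1+…+a3=20.581 → R3 fires; E=16 Q=8 S=6
Draw 9: a1=14.736, a2=1.328, a3=6.960, a0=23.024; τ=−ln(0.3615)/23.024=0.044 → t=0.416; u2·a0=0.0993·23.024=2.286 ≤ a1=14.736 → R1 fires; E=17 Q=7 S=5
Draw 10: a1=10.745, a2=1.162, a3=7.395, a0=19.302; τ=−ln(0.3041)/19.302=0.062 → t=0.478; u2·a0=0.7167·19.302=13.834; a1+a2=11.907 < 13.834 ≤ a1+…+a3=19.302 → R3 fires; E=18 Q=8 S=5
Draw 11: a1=12.280, a2=1.328, a3=7.830, a0=21.438; τ=−ln(0.6268)/21.438=0.022 → t=0.500; u2·a0=0.0643·21.438=1.378 ≤ a1=12.280 → R1 fires; E=19 Q=7 S=4
Draw 12: a1=8.596, a2=1.162, a3=8.265, a0=18.023; τ=−ln(0.6742)/18.023=0.022 → t=0.522; u2·a0=0.1822·18.023=3.284 ≤ a1=8.596 → R1 fires; E=20 Q=6 S=3
Draw 13: a1=5.526, a2=0.996, a3=8.700, a0=15.222; τ=−ln(0.4534)/15.222=0.052 → t=0.574; u2·a0=0.1118·15.222=1.702 ≤ a1=5.526 → R1 fires; E=21 Q=5 S=2
Draw 14: a1=3.070, a2=0.830, a3=9.135, a0=13.035; τ=−ln(0.3066)/13.035=0.091 → t=0.664; u2·a0=0.8838·13.035=11.520; a1+a2=3.900 < 11.520 ≤ a1+…+a3=13.035 → R3 fires; E=22 Q=6 S=2
Draw 15: a1=3.684, a2=0.996, a3=9.570, a0=14.250; τ=−ln(0.2960)/14.250=0.085 → t=0.750 > T=0.73: stop.
S first becomes ≤ 4 when it reaches 4 at the event at t=0.500.

Threshold first reached at t = 0.500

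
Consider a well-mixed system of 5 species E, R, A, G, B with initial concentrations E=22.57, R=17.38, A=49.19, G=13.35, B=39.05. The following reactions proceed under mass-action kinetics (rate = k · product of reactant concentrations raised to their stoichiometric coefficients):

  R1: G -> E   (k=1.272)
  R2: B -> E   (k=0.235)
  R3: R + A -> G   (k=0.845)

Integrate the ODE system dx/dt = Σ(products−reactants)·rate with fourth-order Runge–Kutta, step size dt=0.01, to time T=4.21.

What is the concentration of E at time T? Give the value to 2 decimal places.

E at T = 77.68

RK4 with dt=0.01: 421 steps to T=4.21. Trajectory (selected grid times):
t=0.00: E=22.57 R=17.38 A=49.19 G=13.35 B=39.05
t=0.47: E=40.11 R=0.00 A=31.81 G=17.28 B=34.97
t=0.94: E=51.54 R=0.00 A=31.81 G=9.50 B=31.31
t=1.40: E=58.95 R=0.00 A=31.81 G=5.29 B=28.10
t=1.87: E=64.28 R=0.00 A=31.81 G=2.91 B=25.16
t=2.34: E=68.22 R=0.00 A=31.81 G=1.60 B=22.53
t=2.81: E=71.29 R=0.00 A=31.81 G=0.88 B=20.18
t=3.27: E=73.75 R=0.00 A=31.81 G=0.49 B=18.11
t=3.74: E=75.87 R=0.00 A=31.81 G=0.27 B=16.22
t=4.21: E=77.68 R=0.00 A=31.81 G=0.15 B=14.52
Read off E at T=4.21: 77.68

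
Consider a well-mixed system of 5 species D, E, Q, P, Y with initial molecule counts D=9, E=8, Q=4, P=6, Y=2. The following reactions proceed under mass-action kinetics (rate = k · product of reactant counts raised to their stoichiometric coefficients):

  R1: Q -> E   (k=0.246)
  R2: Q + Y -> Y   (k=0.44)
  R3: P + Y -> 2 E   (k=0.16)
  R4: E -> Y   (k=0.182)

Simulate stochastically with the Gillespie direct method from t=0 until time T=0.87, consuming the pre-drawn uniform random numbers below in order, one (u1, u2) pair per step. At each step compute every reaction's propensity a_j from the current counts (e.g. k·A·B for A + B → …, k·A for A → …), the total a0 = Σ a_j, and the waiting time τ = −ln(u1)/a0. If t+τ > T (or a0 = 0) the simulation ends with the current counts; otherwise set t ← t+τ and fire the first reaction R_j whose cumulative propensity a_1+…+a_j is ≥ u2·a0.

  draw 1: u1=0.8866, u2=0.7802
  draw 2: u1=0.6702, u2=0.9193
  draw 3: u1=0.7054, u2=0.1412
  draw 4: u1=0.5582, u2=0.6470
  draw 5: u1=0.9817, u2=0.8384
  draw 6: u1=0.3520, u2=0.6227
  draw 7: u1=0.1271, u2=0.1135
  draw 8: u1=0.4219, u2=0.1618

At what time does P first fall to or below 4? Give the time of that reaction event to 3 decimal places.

Threshold first reached at t = 0.223

t=0.000: D=9 E=8 Q=4 P=6 Y=2
Draw 1: a1=0.984, a2=3.520, a3=1.920, a4=1.456, a0=7.880; τ=−ln(0.8866)/7.880=0.015 → t=0.015; u2·a0=0.7802·7.880=6.148; a1+a2=4.504 < 6.148 ≤ a1+…+a3=6.424 → R3 fires; D=9 E=10 Q=4 P=5 Y=1
Draw 2: a1=0.984, a2=1.760, a3=0.800, a4=1.820, a0=5.364; τ=−ln(0.6702)/5.364=0.075 → t=0.090; u2·a0=0.9193·5.364=4.931; a1+…+a3=3.544 < 4.931 ≤ a1+…+a4=5.364 → R4 fires; D=9 E=9 Q=4 P=5 Y=2
Draw 3: a1=0.984, a2=3.520, a3=1.600, a4=1.638, a0=7.742; τ=−ln(0.7054)/7.742=0.045 → t=0.135; u2·a0=0.1412·7.742=1.093; a1=0.984 < 1.093 ≤ a1+a2=4.504 → R2 fires; D=9 E=9 Q=3 P=5 Y=2
Draw 4: a1=0.738, a2=2.640, a3=1.600, a4=1.638, a0=6.616; τ=−ln(0.5582)/6.616=0.088 → t=0.223; u2·a0=0.6470·6.616=4.281; a1+a2=3.378 < 4.281 ≤ a1+…+a3=4.978 → R3 fires; D=9 E=11 Q=3 P=4 Y=1
Draw 5: a1=0.738, a2=1.320, a3=0.640, a4=2.002, a0=4.700; τ=−ln(0.9817)/4.700=0.004 → t=0.227; u2·a0=0.8384·4.700=3.940; a1+…+a3=2.698 < 3.940 ≤ a1+…+a4=4.700 → R4 fires; D=9 E=10 Q=3 P=4 Y=2
Draw 6: a1=0.738, a2=2.640, a3=1.280, a4=1.820, a0=6.478; τ=−ln(0.3520)/6.478=0.161 → t=0.388; u2·a0=0.6227·6.478=4.034; a1+a2=3.378 < 4.034 ≤ a1+…+a3=4.658 → R3 fires; D=9 E=12 Q=3 P=3 Y=1
Draw 7: a1=0.738, a2=1.320, a3=0.480, a4=2.184, a0=4.722; τ=−ln(0.1271)/4.722=0.437 → t=0.825; u2·a0=0.1135·4.722=0.536 ≤ a1=0.738 → R1 fires; D=9 E=13 Q=2 P=3 Y=1
Draw 8: a1=0.492, a2=0.880, a3=0.480, a4=2.366, a0=4.218; τ=−ln(0.4219)/4.218=0.205 → t=1.030 > T=0.87: stop.
P first becomes ≤ 4 when it reaches 4 at the event at t=0.223.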